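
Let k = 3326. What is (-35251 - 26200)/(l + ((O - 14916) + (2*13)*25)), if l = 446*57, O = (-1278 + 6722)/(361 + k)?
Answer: -17428449/3164432 ≈ -5.5076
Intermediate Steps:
O = 5444/3687 (O = (-1278 + 6722)/(361 + 3326) = 5444/3687 ≈ 1.4765)
l = 25422
(-35251 - 26200)/(l + ((O - 14916) + (2*13)*25)) = (-35251 - 26200)/(25422 + ((5444/3687 - 14916) + (2*13)*25)) = -61451/(25422 + (-54989848/3687 + 26*25)) = -61451/(25422 + (-54989848/3687 + 650)) = -61451/(25422 - 52593298/3687) = -61451/41137616/3687 = -61451*3687/41137616 = -17428449/3164432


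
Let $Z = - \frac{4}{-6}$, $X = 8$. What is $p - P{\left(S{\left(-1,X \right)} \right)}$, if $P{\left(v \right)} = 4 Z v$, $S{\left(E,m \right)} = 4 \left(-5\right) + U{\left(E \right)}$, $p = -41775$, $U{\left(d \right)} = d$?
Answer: $-41719$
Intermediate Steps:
$S{\left(E,m \right)} = -20 + E$ ($S{\left(E,m \right)} = 4 \left(-5\right) + E = -20 + E$)
$Z = \frac{2}{3}$ ($Z = \left(-4\right) \left(- \frac{1}{6}\right) = \frac{2}{3} \approx 0.66667$)
$P{\left(v \right)} = \frac{8 v}{3}$ ($P{\left(v \right)} = 4 \cdot \frac{2}{3} v = \frac{8 v}{3}$)
$p - P{\left(S{\left(-1,X \right)} \right)} = -41775 - \frac{8 \left(-20 - 1\right)}{3} = -41775 - \frac{8}{3} \left(-21\right) = -41775 - -56 = -41775 + 56 = -41719$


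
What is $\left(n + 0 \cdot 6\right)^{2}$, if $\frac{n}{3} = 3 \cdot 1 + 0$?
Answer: $81$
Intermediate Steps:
$n = 9$ ($n = 3 \left(3 \cdot 1 + 0\right) = 3 \left(3 + 0\right) = 3 \cdot 3 = 9$)
$\left(n + 0 \cdot 6\right)^{2} = \left(9 + 0 \cdot 6\right)^{2} = \left(9 + 0\right)^{2} = 9^{2} = 81$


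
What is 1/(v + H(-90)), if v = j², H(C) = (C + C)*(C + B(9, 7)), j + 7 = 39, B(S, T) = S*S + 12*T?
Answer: -1/12476 ≈ -8.0154e-5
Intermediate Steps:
B(S, T) = S² + 12*T
j = 32 (j = -7 + 39 = 32)
H(C) = 2*C*(165 + C) (H(C) = (C + C)*(C + (9² + 12*7)) = (2*C)*(C + (81 + 84)) = (2*C)*(C + 165) = (2*C)*(165 + C) = 2*C*(165 + C))
v = 1024 (v = 32² = 1024)
1/(v + H(-90)) = 1/(1024 + 2*(-90)*(165 - 90)) = 1/(1024 + 2*(-90)*75) = 1/(1024 - 13500) = 1/(-12476) = -1/12476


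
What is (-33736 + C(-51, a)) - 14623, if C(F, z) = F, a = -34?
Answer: -48410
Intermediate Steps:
(-33736 + C(-51, a)) - 14623 = (-33736 - 51) - 14623 = -33787 - 14623 = -48410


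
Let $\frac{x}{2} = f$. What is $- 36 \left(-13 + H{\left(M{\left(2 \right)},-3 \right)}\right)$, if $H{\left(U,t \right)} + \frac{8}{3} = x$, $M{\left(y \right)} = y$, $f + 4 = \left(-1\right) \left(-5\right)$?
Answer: $492$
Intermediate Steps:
$f = 1$ ($f = -4 - -5 = -4 + 5 = 1$)
$x = 2$ ($x = 2 \cdot 1 = 2$)
$H{\left(U,t \right)} = - \frac{2}{3}$ ($H{\left(U,t \right)} = - \frac{8}{3} + 2 = - \frac{2}{3}$)
$- 36 \left(-13 + H{\left(M{\left(2 \right)},-3 \right)}\right) = - 36 \left(-13 - \frac{2}{3}\right) = \left(-36\right) \left(- \frac{41}{3}\right) = 492$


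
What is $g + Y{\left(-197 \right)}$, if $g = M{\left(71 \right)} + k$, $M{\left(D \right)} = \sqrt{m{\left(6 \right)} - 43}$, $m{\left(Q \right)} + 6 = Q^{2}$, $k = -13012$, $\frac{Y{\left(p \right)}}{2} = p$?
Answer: $-13406 + i \sqrt{13} \approx -13406.0 + 3.6056 i$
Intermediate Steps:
$Y{\left(p \right)} = 2 p$
$m{\left(Q \right)} = -6 + Q^{2}$
$M{\left(D \right)} = i \sqrt{13}$ ($M{\left(D \right)} = \sqrt{\left(-6 + 6^{2}\right) - 43} = \sqrt{\left(-6 + 36\right) - 43} = \sqrt{30 - 43} = \sqrt{-13} = i \sqrt{13}$)
$g = -13012 + i \sqrt{13}$ ($g = i \sqrt{13} - 13012 = -13012 + i \sqrt{13} \approx -13012.0 + 3.6056 i$)
$g + Y{\left(-197 \right)} = \left(-13012 + i \sqrt{13}\right) + 2 \left(-197\right) = \left(-13012 + i \sqrt{13}\right) - 394 = -13406 + i \sqrt{13}$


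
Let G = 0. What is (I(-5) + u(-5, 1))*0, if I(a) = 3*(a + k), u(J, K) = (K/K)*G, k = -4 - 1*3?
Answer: 0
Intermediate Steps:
k = -7 (k = -4 - 3 = -7)
u(J, K) = 0 (u(J, K) = (K/K)*0 = 1*0 = 0)
I(a) = -21 + 3*a (I(a) = 3*(a - 7) = 3*(-7 + a) = -21 + 3*a)
(I(-5) + u(-5, 1))*0 = ((-21 + 3*(-5)) + 0)*0 = ((-21 - 15) + 0)*0 = (-36 + 0)*0 = -36*0 = 0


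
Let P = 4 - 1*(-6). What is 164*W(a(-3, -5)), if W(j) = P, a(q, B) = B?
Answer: 1640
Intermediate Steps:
P = 10 (P = 4 + 6 = 10)
W(j) = 10
164*W(a(-3, -5)) = 164*10 = 1640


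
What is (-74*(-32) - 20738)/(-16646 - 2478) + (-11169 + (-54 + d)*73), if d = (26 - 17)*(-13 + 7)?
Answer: -182175601/9562 ≈ -19052.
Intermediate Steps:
d = -54 (d = 9*(-6) = -54)
(-74*(-32) - 20738)/(-16646 - 2478) + (-11169 + (-54 + d)*73) = (-74*(-32) - 20738)/(-16646 - 2478) + (-11169 + (-54 - 54)*73) = (2368 - 20738)/(-19124) + (-11169 - 108*73) = -18370*(-1/19124) + (-11169 - 7884) = 9185/9562 - 19053 = -182175601/9562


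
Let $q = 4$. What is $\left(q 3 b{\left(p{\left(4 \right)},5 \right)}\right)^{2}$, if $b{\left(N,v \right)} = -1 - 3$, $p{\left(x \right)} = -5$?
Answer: $2304$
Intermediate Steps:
$b{\left(N,v \right)} = -4$ ($b{\left(N,v \right)} = -1 - 3 = -4$)
$\left(q 3 b{\left(p{\left(4 \right)},5 \right)}\right)^{2} = \left(4 \cdot 3 \left(-4\right)\right)^{2} = \left(12 \left(-4\right)\right)^{2} = \left(-48\right)^{2} = 2304$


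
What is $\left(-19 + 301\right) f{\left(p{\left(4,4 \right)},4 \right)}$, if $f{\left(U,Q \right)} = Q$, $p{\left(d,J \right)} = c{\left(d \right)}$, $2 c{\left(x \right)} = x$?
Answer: $1128$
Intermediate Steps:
$c{\left(x \right)} = \frac{x}{2}$
$p{\left(d,J \right)} = \frac{d}{2}$
$\left(-19 + 301\right) f{\left(p{\left(4,4 \right)},4 \right)} = \left(-19 + 301\right) 4 = 282 \cdot 4 = 1128$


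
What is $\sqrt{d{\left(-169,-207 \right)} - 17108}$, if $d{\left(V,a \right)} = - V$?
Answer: $i \sqrt{16939} \approx 130.15 i$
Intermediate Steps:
$\sqrt{d{\left(-169,-207 \right)} - 17108} = \sqrt{\left(-1\right) \left(-169\right) - 17108} = \sqrt{169 - 17108} = \sqrt{-16939} = i \sqrt{16939}$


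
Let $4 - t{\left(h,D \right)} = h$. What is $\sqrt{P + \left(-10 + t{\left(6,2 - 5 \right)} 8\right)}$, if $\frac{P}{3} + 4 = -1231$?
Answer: $i \sqrt{3731} \approx 61.082 i$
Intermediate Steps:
$t{\left(h,D \right)} = 4 - h$
$P = -3705$ ($P = -12 + 3 \left(-1231\right) = -12 - 3693 = -3705$)
$\sqrt{P + \left(-10 + t{\left(6,2 - 5 \right)} 8\right)} = \sqrt{-3705 + \left(-10 + \left(4 - 6\right) 8\right)} = \sqrt{-3705 - 26} = \sqrt{-3731} = i \sqrt{3731}$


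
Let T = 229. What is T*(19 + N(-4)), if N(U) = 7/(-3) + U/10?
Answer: 55876/15 ≈ 3725.1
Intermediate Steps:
N(U) = -7/3 + U/10 (N(U) = 7*(-⅓) + U*(⅒) = -7/3 + U/10)
T*(19 + N(-4)) = 229*(19 + (-7/3 + (⅒)*(-4))) = 229*(19 + (-7/3 - ⅖)) = 229*(19 - 41/15) = 229*(244/15) = 55876/15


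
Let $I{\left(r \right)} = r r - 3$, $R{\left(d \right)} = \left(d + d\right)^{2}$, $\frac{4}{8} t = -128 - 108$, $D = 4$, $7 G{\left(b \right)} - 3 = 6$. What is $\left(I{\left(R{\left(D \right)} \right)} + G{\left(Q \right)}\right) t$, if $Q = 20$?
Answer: $- \frac{13527520}{7} \approx -1.9325 \cdot 10^{6}$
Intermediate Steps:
$G{\left(b \right)} = \frac{9}{7}$ ($G{\left(b \right)} = \frac{3}{7} + \frac{1}{7} \cdot 6 = \frac{3}{7} + \frac{6}{7} = \frac{9}{7}$)
$t = -472$ ($t = 2 \left(-128 - 108\right) = 2 \left(-236\right) = -472$)
$R{\left(d \right)} = 4 d^{2}$ ($R{\left(d \right)} = \left(2 d\right)^{2} = 4 d^{2}$)
$I{\left(r \right)} = -3 + r^{2}$ ($I{\left(r \right)} = r^{2} - 3 = -3 + r^{2}$)
$\left(I{\left(R{\left(D \right)} \right)} + G{\left(Q \right)}\right) t = \left(\left(-3 + \left(4 \cdot 4^{2}\right)^{2}\right) + \frac{9}{7}\right) \left(-472\right) = \left(\left(-3 + \left(4 \cdot 16\right)^{2}\right) + \frac{9}{7}\right) \left(-472\right) = \left(\left(-3 + 64^{2}\right) + \frac{9}{7}\right) \left(-472\right) = \left(\left(-3 + 4096\right) + \frac{9}{7}\right) \left(-472\right) = \left(4093 + \frac{9}{7}\right) \left(-472\right) = \frac{28660}{7} \left(-472\right) = - \frac{13527520}{7}$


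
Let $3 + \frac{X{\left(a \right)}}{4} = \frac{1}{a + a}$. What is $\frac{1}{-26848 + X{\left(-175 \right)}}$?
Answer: $- \frac{175}{4700502} \approx -3.723 \cdot 10^{-5}$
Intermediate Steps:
$X{\left(a \right)} = -12 + \frac{2}{a}$ ($X{\left(a \right)} = -12 + \frac{4}{a + a} = -12 + \frac{4}{2 a} = -12 + 4 \frac{1}{2 a} = -12 + \frac{2}{a}$)
$\frac{1}{-26848 + X{\left(-175 \right)}} = \frac{1}{-26848 - \left(12 - \frac{2}{-175}\right)} = \frac{1}{-26848 + \left(-12 + 2 \left(- \frac{1}{175}\right)\right)} = \frac{1}{-26848 - \frac{2102}{175}} = \frac{1}{- \frac{4700502}{175}} = - \frac{175}{4700502}$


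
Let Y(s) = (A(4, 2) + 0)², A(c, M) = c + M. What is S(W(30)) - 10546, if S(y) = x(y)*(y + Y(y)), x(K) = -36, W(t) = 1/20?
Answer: -59219/5 ≈ -11844.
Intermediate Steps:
A(c, M) = M + c
W(t) = 1/20
Y(s) = 36 (Y(s) = ((2 + 4) + 0)² = (6 + 0)² = 6² = 36)
S(y) = -1296 - 36*y (S(y) = -36*(y + 36) = -36*(36 + y) = -1296 - 36*y)
S(W(30)) - 10546 = (-1296 - 36*1/20) - 10546 = (-1296 - 9/5) - 10546 = -6489/5 - 10546 = -59219/5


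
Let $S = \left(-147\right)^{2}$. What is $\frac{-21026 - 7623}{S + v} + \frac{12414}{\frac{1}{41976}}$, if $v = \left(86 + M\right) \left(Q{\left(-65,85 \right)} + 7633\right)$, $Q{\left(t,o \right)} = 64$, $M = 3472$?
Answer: $\frac{14281794167203591}{27407535} \approx 5.2109 \cdot 10^{8}$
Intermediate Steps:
$S = 21609$
$v = 27385926$ ($v = \left(86 + 3472\right) \left(64 + 7633\right) = 3558 \cdot 7697 = 27385926$)
$\frac{-21026 - 7623}{S + v} + \frac{12414}{\frac{1}{41976}} = \frac{-21026 - 7623}{21609 + 27385926} + \frac{12414}{\frac{1}{41976}} = - \frac{28649}{27407535} + 12414 \frac{1}{\frac{1}{41976}} = \left(-28649\right) \frac{1}{27407535} + 12414 \cdot 41976 = - \frac{28649}{27407535} + 521090064 = \frac{14281794167203591}{27407535}$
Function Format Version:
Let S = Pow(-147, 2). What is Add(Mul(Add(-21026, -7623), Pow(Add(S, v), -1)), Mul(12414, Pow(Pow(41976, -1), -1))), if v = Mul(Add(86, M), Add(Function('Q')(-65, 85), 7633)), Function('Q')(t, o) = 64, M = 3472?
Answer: Rational(14281794167203591, 27407535) ≈ 5.2109e+8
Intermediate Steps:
S = 21609
v = 27385926 (v = Mul(Add(86, 3472), Add(64, 7633)) = Mul(3558, 7697) = 27385926)
Add(Mul(Add(-21026, -7623), Pow(Add(S, v), -1)), Mul(12414, Pow(Pow(41976, -1), -1))) = Add(Mul(Add(-21026, -7623), Pow(Add(21609, 27385926), -1)), Mul(12414, Pow(Pow(41976, -1), -1))) = Add(Mul(-28649, Pow(27407535, -1)), Mul(12414, Pow(Rational(1, 41976), -1))) = Add(Mul(-28649, Rational(1, 27407535)), Mul(12414, 41976)) = Add(Rational(-28649, 27407535), 521090064) = Rational(14281794167203591, 27407535)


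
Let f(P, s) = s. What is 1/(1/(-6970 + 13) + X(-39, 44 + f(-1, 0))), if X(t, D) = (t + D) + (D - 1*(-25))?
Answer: 6957/514817 ≈ 0.013514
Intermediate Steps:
X(t, D) = 25 + t + 2*D (X(t, D) = (D + t) + (D + 25) = (D + t) + (25 + D) = 25 + t + 2*D)
1/(1/(-6970 + 13) + X(-39, 44 + f(-1, 0))) = 1/(1/(-6970 + 13) + (25 - 39 + 2*(44 + 0))) = 1/(1/(-6957) + (25 - 39 + 2*44)) = 1/(-1/6957 + (25 - 39 + 88)) = 1/(-1/6957 + 74) = 1/(514817/6957) = 6957/514817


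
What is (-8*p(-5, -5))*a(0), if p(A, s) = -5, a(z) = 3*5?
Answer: 600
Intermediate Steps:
a(z) = 15
(-8*p(-5, -5))*a(0) = -8*(-5)*15 = 40*15 = 600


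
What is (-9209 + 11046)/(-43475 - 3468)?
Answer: -1837/46943 ≈ -0.039133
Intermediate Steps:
(-9209 + 11046)/(-43475 - 3468) = 1837/(-46943) = 1837*(-1/46943) = -1837/46943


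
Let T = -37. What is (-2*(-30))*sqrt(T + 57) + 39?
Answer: 39 + 120*sqrt(5) ≈ 307.33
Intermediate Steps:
(-2*(-30))*sqrt(T + 57) + 39 = (-2*(-30))*sqrt(-37 + 57) + 39 = 60*sqrt(20) + 39 = 60*(2*sqrt(5)) + 39 = 120*sqrt(5) + 39 = 39 + 120*sqrt(5)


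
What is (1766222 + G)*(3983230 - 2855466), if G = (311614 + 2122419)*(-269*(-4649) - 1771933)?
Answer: -1431116960067723016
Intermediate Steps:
G = -1268987972616 (G = 2434033*(1250581 - 1771933) = 2434033*(-521352) = -1268987972616)
(1766222 + G)*(3983230 - 2855466) = (1766222 - 1268987972616)*(3983230 - 2855466) = -1268986206394*1127764 = -1431116960067723016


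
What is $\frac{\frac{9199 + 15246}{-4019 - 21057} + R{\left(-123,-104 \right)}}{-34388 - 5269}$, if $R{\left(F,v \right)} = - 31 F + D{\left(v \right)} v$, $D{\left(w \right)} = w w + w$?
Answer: $\frac{9280092435}{331479644} \approx 27.996$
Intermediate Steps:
$D{\left(w \right)} = w + w^{2}$ ($D{\left(w \right)} = w^{2} + w = w + w^{2}$)
$R{\left(F,v \right)} = - 31 F + v^{2} \left(1 + v\right)$ ($R{\left(F,v \right)} = - 31 F + v \left(1 + v\right) v = - 31 F + v^{2} \left(1 + v\right)$)
$\frac{\frac{9199 + 15246}{-4019 - 21057} + R{\left(-123,-104 \right)}}{-34388 - 5269} = \frac{\frac{9199 + 15246}{-4019 - 21057} + \left(\left(-31\right) \left(-123\right) + \left(-104\right)^{2} \left(1 - 104\right)\right)}{-34388 - 5269} = \frac{\frac{24445}{-25076} + \left(3813 + 10816 \left(-103\right)\right)}{-39657} = \left(24445 \left(- \frac{1}{25076}\right) + \left(3813 - 1114048\right)\right) \left(- \frac{1}{39657}\right) = \left(- \frac{24445}{25076} - 1110235\right) \left(- \frac{1}{39657}\right) = \left(- \frac{27840277305}{25076}\right) \left(- \frac{1}{39657}\right) = \frac{9280092435}{331479644}$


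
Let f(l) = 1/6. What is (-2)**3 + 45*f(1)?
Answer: -1/2 ≈ -0.50000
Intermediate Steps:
f(l) = 1/6
(-2)**3 + 45*f(1) = (-2)**3 + 45*(1/6) = -8 + 15/2 = -1/2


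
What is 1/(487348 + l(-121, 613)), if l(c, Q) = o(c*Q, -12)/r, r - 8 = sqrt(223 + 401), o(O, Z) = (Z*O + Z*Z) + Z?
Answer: 319463/150565616876 - 27819*sqrt(39)/978676509694 ≈ 1.9442e-6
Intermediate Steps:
o(O, Z) = Z + Z**2 + O*Z (o(O, Z) = (O*Z + Z**2) + Z = (Z**2 + O*Z) + Z = Z + Z**2 + O*Z)
r = 8 + 4*sqrt(39) (r = 8 + sqrt(223 + 401) = 8 + sqrt(624) = 8 + 4*sqrt(39) ≈ 32.980)
l(c, Q) = (132 - 12*Q*c)/(8 + 4*sqrt(39)) (l(c, Q) = (-12*(1 + c*Q - 12))/(8 + 4*sqrt(39)) = (-12*(1 + Q*c - 12))/(8 + 4*sqrt(39)) = (-12*(-11 + Q*c))/(8 + 4*sqrt(39)) = (132 - 12*Q*c)/(8 + 4*sqrt(39)))
1/(487348 + l(-121, 613)) = 1/(487348 + (-66/35 + 33*sqrt(39)/35 + (6/35)*613*(-121) - 3/35*613*(-121)*sqrt(39))) = 1/(487348 + (-66/35 + 33*sqrt(39)/35 - 445038/35 + 222519*sqrt(39)/35)) = 1/(487348 + (-445104/35 + 222552*sqrt(39)/35)) = 1/(16612076/35 + 222552*sqrt(39)/35)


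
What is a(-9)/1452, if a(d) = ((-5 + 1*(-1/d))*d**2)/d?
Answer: 1/33 ≈ 0.030303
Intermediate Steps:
a(d) = d*(-5 - 1/d) (a(d) = ((-5 - 1/d)*d**2)/d = (d**2*(-5 - 1/d))/d = d*(-5 - 1/d))
a(-9)/1452 = (-1 - 5*(-9))/1452 = (-1 + 45)/1452 = (1/1452)*44 = 1/33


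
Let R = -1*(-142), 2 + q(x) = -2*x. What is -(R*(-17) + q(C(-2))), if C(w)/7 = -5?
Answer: 2346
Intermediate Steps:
C(w) = -35 (C(w) = 7*(-5) = -35)
q(x) = -2 - 2*x
R = 142
-(R*(-17) + q(C(-2))) = -(142*(-17) + (-2 - 2*(-35))) = -(-2414 + (-2 + 70)) = -(-2414 + 68) = -1*(-2346) = 2346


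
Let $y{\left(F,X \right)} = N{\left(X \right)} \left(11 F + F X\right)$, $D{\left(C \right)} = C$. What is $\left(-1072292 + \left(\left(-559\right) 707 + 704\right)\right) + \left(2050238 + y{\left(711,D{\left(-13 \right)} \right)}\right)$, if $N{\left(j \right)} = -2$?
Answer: $586281$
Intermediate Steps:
$y{\left(F,X \right)} = - 22 F - 2 F X$ ($y{\left(F,X \right)} = - 2 \left(11 F + F X\right) = - 22 F - 2 F X$)
$\left(-1072292 + \left(\left(-559\right) 707 + 704\right)\right) + \left(2050238 + y{\left(711,D{\left(-13 \right)} \right)}\right) = \left(-1072292 + \left(\left(-559\right) 707 + 704\right)\right) + \left(2050238 - 1422 \left(11 - 13\right)\right) = \left(-1072292 + \left(-395213 + 704\right)\right) + \left(2050238 - 1422 \left(-2\right)\right) = \left(-1072292 - 394509\right) + \left(2050238 + 2844\right) = -1466801 + 2053082 = 586281$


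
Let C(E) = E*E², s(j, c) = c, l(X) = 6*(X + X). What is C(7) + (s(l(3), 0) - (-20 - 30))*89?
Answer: 4793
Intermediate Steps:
l(X) = 12*X (l(X) = 6*(2*X) = 12*X)
C(E) = E³
C(7) + (s(l(3), 0) - (-20 - 30))*89 = 7³ + (0 - (-20 - 30))*89 = 343 + (0 - 1*(-50))*89 = 343 + (0 + 50)*89 = 343 + 50*89 = 343 + 4450 = 4793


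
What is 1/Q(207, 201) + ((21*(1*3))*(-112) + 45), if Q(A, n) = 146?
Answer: -1023605/146 ≈ -7011.0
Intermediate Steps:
1/Q(207, 201) + ((21*(1*3))*(-112) + 45) = 1/146 + ((21*(1*3))*(-112) + 45) = 1/146 + ((21*3)*(-112) + 45) = 1/146 + (63*(-112) + 45) = 1/146 + (-7056 + 45) = 1/146 - 7011 = -1023605/146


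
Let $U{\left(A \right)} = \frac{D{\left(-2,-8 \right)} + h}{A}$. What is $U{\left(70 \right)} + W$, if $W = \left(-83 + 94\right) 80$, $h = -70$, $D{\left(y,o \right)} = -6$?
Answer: $\frac{30762}{35} \approx 878.91$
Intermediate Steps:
$U{\left(A \right)} = - \frac{76}{A}$ ($U{\left(A \right)} = \frac{-6 - 70}{A} = - \frac{76}{A}$)
$W = 880$ ($W = 11 \cdot 80 = 880$)
$U{\left(70 \right)} + W = - \frac{76}{70} + 880 = \left(-76\right) \frac{1}{70} + 880 = - \frac{38}{35} + 880 = \frac{30762}{35}$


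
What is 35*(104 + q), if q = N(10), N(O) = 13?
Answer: 4095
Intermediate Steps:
q = 13
35*(104 + q) = 35*(104 + 13) = 35*117 = 4095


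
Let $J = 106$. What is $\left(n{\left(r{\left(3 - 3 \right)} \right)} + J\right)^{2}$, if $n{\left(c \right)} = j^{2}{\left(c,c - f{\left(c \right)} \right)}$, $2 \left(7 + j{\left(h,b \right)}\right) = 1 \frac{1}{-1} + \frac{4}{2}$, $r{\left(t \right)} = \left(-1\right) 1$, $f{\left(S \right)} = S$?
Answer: $\frac{351649}{16} \approx 21978.0$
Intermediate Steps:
$r{\left(t \right)} = -1$
$j{\left(h,b \right)} = - \frac{13}{2}$ ($j{\left(h,b \right)} = -7 + \frac{1 \frac{1}{-1} + \frac{4}{2}}{2} = -7 + \frac{1 \left(-1\right) + 4 \cdot \frac{1}{2}}{2} = -7 + \frac{-1 + 2}{2} = -7 + \frac{1}{2} \cdot 1 = -7 + \frac{1}{2} = - \frac{13}{2}$)
$n{\left(c \right)} = \frac{169}{4}$ ($n{\left(c \right)} = \left(- \frac{13}{2}\right)^{2} = \frac{169}{4}$)
$\left(n{\left(r{\left(3 - 3 \right)} \right)} + J\right)^{2} = \left(\frac{169}{4} + 106\right)^{2} = \left(\frac{593}{4}\right)^{2} = \frac{351649}{16}$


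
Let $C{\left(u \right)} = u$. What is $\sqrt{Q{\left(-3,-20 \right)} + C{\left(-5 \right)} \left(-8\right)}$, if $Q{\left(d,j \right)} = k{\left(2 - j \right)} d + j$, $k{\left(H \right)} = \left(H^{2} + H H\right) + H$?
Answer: $5 i \sqrt{118} \approx 54.314 i$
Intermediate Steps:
$k{\left(H \right)} = H + 2 H^{2}$ ($k{\left(H \right)} = \left(H^{2} + H^{2}\right) + H = 2 H^{2} + H = H + 2 H^{2}$)
$Q{\left(d,j \right)} = j + d \left(2 - j\right) \left(5 - 2 j\right)$ ($Q{\left(d,j \right)} = \left(2 - j\right) \left(1 + 2 \left(2 - j\right)\right) d + j = \left(2 - j\right) \left(1 - \left(-4 + 2 j\right)\right) d + j = \left(2 - j\right) \left(5 - 2 j\right) d + j = d \left(2 - j\right) \left(5 - 2 j\right) + j = j + d \left(2 - j\right) \left(5 - 2 j\right)$)
$\sqrt{Q{\left(-3,-20 \right)} + C{\left(-5 \right)} \left(-8\right)} = \sqrt{\left(-20 - 3 \left(-5 + 2 \left(-20\right)\right) \left(-2 - 20\right)\right) - -40} = \sqrt{\left(-20 - 3 \left(-5 - 40\right) \left(-22\right)\right) + 40} = \sqrt{\left(-20 - \left(-135\right) \left(-22\right)\right) + 40} = \sqrt{\left(-20 - 2970\right) + 40} = \sqrt{-2990 + 40} = \sqrt{-2950} = 5 i \sqrt{118}$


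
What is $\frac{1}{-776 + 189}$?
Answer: $- \frac{1}{587} \approx -0.0017036$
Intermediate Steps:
$\frac{1}{-776 + 189} = \frac{1}{-587} = - \frac{1}{587}$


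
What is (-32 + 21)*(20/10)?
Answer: -22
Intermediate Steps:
(-32 + 21)*(20/10) = -220/10 = -11*2 = -22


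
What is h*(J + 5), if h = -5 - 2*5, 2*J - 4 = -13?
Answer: -15/2 ≈ -7.5000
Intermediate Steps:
J = -9/2 (J = 2 + (½)*(-13) = 2 - 13/2 = -9/2 ≈ -4.5000)
h = -15 (h = -5 - 10 = -15)
h*(J + 5) = -15*(-9/2 + 5) = -15*½ = -15/2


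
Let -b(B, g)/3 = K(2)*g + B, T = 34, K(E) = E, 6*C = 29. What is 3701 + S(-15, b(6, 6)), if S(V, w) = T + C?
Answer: 22439/6 ≈ 3739.8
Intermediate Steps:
C = 29/6 (C = (⅙)*29 = 29/6 ≈ 4.8333)
b(B, g) = -6*g - 3*B (b(B, g) = -3*(2*g + B) = -3*(B + 2*g) = -6*g - 3*B)
S(V, w) = 233/6 (S(V, w) = 34 + 29/6 = 233/6)
3701 + S(-15, b(6, 6)) = 3701 + 233/6 = 22439/6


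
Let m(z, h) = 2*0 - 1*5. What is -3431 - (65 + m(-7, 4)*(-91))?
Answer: -3951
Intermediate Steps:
m(z, h) = -5 (m(z, h) = 0 - 5 = -5)
-3431 - (65 + m(-7, 4)*(-91)) = -3431 - (65 - 5*(-91)) = -3431 - (65 + 455) = -3431 - 1*520 = -3431 - 520 = -3951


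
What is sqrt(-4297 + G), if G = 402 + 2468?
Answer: I*sqrt(1427) ≈ 37.776*I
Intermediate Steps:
G = 2870
sqrt(-4297 + G) = sqrt(-4297 + 2870) = sqrt(-1427) = I*sqrt(1427)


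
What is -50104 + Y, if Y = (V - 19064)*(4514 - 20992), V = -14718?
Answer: 556609692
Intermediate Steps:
Y = 556659796 (Y = (-14718 - 19064)*(4514 - 20992) = -33782*(-16478) = 556659796)
-50104 + Y = -50104 + 556659796 = 556609692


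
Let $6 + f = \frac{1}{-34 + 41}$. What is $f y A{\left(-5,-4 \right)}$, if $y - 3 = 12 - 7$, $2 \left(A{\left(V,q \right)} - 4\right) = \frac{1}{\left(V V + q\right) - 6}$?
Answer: $- \frac{19844}{105} \approx -188.99$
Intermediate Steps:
$A{\left(V,q \right)} = 4 + \frac{1}{2 \left(-6 + q + V^{2}\right)}$ ($A{\left(V,q \right)} = 4 + \frac{1}{2 \left(\left(V V + q\right) - 6\right)} = 4 + \frac{1}{2 \left(\left(V^{2} + q\right) - 6\right)} = 4 + \frac{1}{2 \left(\left(q + V^{2}\right) - 6\right)} = 4 + \frac{1}{2 \left(-6 + q + V^{2}\right)}$)
$y = 8$ ($y = 3 + \left(12 - 7\right) = 3 + 5 = 8$)
$f = - \frac{41}{7}$ ($f = -6 + \frac{1}{-34 + 41} = -6 + \frac{1}{7} = - \frac{41}{7} \approx -5.8571$)
$f y A{\left(-5,-4 \right)} = \left(- \frac{41}{7}\right) 8 \frac{- \frac{47}{2} + 4 \left(-4\right) + 4 \left(-5\right)^{2}}{-6 - 4 + \left(-5\right)^{2}} = - \frac{328 \frac{- \frac{47}{2} - 16 + 4 \cdot 25}{-6 - 4 + 25}}{7} = - \frac{328 \frac{- \frac{47}{2} - 16 + 100}{15}}{7} = - \frac{328 \cdot \frac{1}{15} \cdot \frac{121}{2}}{7} = \left(- \frac{328}{7}\right) \frac{121}{30} = - \frac{19844}{105}$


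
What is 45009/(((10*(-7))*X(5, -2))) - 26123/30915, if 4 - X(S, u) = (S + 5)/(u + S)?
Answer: -167120677/173124 ≈ -965.32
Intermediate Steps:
X(S, u) = 4 - (5 + S)/(S + u) (X(S, u) = 4 - (S + 5)/(u + S) = 4 - (5 + S)/(S + u))
45009/(((10*(-7))*X(5, -2))) - 26123/30915 = 45009/(((10*(-7))*((-5 + 3*5 + 4*(-2))/(5 - 2)))) - 26123/30915 = 45009/((-70*(-5 + 15 - 8)/3)) - 26123*1/30915 = 45009/((-70*2/3)) - 26123/30915 = 45009/(-140/3) - 26123/30915 = 45009*(-3/140) - 26123/30915 = -135027/140 - 26123/30915 = -167120677/173124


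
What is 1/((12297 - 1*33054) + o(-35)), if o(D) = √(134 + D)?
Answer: -629/13056150 - √11/143617650 ≈ -4.8200e-5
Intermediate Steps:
1/((12297 - 1*33054) + o(-35)) = 1/((12297 - 1*33054) + √(134 - 35)) = 1/((12297 - 33054) + √99) = 1/(-20757 + 3*√11)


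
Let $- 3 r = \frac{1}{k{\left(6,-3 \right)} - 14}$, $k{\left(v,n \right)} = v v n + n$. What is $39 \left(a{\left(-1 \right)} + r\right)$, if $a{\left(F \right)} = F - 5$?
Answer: $- \frac{29237}{125} \approx -233.9$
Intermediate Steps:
$a{\left(F \right)} = -5 + F$
$k{\left(v,n \right)} = n + n v^{2}$ ($k{\left(v,n \right)} = v^{2} n + n = n v^{2} + n = n + n v^{2}$)
$r = \frac{1}{375}$ ($r = - \frac{1}{3 \left(- 3 \left(1 + 6^{2}\right) - 14\right)} = - \frac{1}{3 \left(- 3 \left(1 + 36\right) - 14\right)} = - \frac{1}{3 \left(\left(-3\right) 37 - 14\right)} = - \frac{1}{3 \left(-111 - 14\right)} = - \frac{1}{3 \left(-125\right)} = \left(- \frac{1}{3}\right) \left(- \frac{1}{125}\right) = \frac{1}{375} \approx 0.0026667$)
$39 \left(a{\left(-1 \right)} + r\right) = 39 \left(\left(-5 - 1\right) + \frac{1}{375}\right) = 39 \left(-6 + \frac{1}{375}\right) = 39 \left(- \frac{2249}{375}\right) = - \frac{29237}{125}$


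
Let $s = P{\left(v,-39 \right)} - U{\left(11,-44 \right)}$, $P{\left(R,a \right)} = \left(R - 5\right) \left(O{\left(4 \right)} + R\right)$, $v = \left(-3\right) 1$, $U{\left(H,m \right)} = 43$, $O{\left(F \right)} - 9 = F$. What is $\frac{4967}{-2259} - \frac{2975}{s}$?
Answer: $\frac{2036528}{92619} \approx 21.988$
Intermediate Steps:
$O{\left(F \right)} = 9 + F$
$v = -3$
$P{\left(R,a \right)} = \left(-5 + R\right) \left(13 + R\right)$ ($P{\left(R,a \right)} = \left(R - 5\right) \left(\left(9 + 4\right) + R\right) = \left(-5 + R\right) \left(13 + R\right)$)
$s = -123$ ($s = \left(-65 + \left(-3\right)^{2} + 8 \left(-3\right)\right) - 43 = \left(-65 + 9 - 24\right) - 43 = -80 - 43 = -123$)
$\frac{4967}{-2259} - \frac{2975}{s} = \frac{4967}{-2259} - \frac{2975}{-123} = 4967 \left(- \frac{1}{2259}\right) - - \frac{2975}{123} = - \frac{4967}{2259} + \frac{2975}{123} = \frac{2036528}{92619}$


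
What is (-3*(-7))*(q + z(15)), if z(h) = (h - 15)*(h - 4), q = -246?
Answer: -5166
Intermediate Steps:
z(h) = (-15 + h)*(-4 + h)
(-3*(-7))*(q + z(15)) = (-3*(-7))*(-246 + (60 + 15² - 19*15)) = 21*(-246 + (60 + 225 - 285)) = 21*(-246 + 0) = 21*(-246) = -5166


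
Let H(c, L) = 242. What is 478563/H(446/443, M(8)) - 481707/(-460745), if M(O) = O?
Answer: 220612082529/111500290 ≈ 1978.6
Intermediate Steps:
478563/H(446/443, M(8)) - 481707/(-460745) = 478563/242 - 481707/(-460745) = 478563*(1/242) - 481707*(-1/460745) = 478563/242 + 481707/460745 = 220612082529/111500290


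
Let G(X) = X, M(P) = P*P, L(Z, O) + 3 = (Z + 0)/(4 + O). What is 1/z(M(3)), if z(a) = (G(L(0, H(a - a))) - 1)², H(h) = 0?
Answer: 1/16 ≈ 0.062500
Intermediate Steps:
L(Z, O) = -3 + Z/(4 + O) (L(Z, O) = -3 + (Z + 0)/(4 + O) = -3 + Z/(4 + O))
M(P) = P²
z(a) = 16 (z(a) = ((-12 + 0 - 3*0)/(4 + 0) - 1)² = ((-12 + 0 + 0)/4 - 1)² = ((¼)*(-12) - 1)² = (-3 - 1)² = (-4)² = 16)
1/z(M(3)) = 1/16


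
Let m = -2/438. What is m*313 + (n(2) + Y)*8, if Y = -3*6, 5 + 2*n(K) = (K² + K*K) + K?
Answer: -27469/219 ≈ -125.43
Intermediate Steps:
n(K) = -5/2 + K² + K/2 (n(K) = -5/2 + ((K² + K*K) + K)/2 = -5/2 + ((K² + K²) + K)/2 = -5/2 + (2*K² + K)/2 = -5/2 + (K + 2*K²)/2 = -5/2 + (K² + K/2) = -5/2 + K² + K/2)
Y = -18
m = -1/219 (m = -2*1/438 = -1/219 ≈ -0.0045662)
m*313 + (n(2) + Y)*8 = -1/219*313 + ((-5/2 + 2² + (½)*2) - 18)*8 = -313/219 + ((-5/2 + 4 + 1) - 18)*8 = -313/219 + (5/2 - 18)*8 = -313/219 - 31/2*8 = -313/219 - 124 = -27469/219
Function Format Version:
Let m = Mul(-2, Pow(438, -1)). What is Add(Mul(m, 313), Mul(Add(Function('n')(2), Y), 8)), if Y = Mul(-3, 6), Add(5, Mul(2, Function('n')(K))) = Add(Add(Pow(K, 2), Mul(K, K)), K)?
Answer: Rational(-27469, 219) ≈ -125.43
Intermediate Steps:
Function('n')(K) = Add(Rational(-5, 2), Pow(K, 2), Mul(Rational(1, 2), K)) (Function('n')(K) = Add(Rational(-5, 2), Mul(Rational(1, 2), Add(Add(Pow(K, 2), Mul(K, K)), K))) = Add(Rational(-5, 2), Mul(Rational(1, 2), Add(Add(Pow(K, 2), Pow(K, 2)), K))) = Add(Rational(-5, 2), Mul(Rational(1, 2), Add(Mul(2, Pow(K, 2)), K))) = Add(Rational(-5, 2), Mul(Rational(1, 2), Add(K, Mul(2, Pow(K, 2))))) = Add(Rational(-5, 2), Add(Pow(K, 2), Mul(Rational(1, 2), K))) = Add(Rational(-5, 2), Pow(K, 2), Mul(Rational(1, 2), K)))
Y = -18
m = Rational(-1, 219) (m = Mul(-2, Rational(1, 438)) = Rational(-1, 219) ≈ -0.0045662)
Add(Mul(m, 313), Mul(Add(Function('n')(2), Y), 8)) = Add(Mul(Rational(-1, 219), 313), Mul(Add(Add(Rational(-5, 2), Pow(2, 2), Mul(Rational(1, 2), 2)), -18), 8)) = Add(Rational(-313, 219), Mul(Add(Add(Rational(-5, 2), 4, 1), -18), 8)) = Add(Rational(-313, 219), Mul(Add(Rational(5, 2), -18), 8)) = Add(Rational(-313, 219), Mul(Rational(-31, 2), 8)) = Add(Rational(-313, 219), -124) = Rational(-27469, 219)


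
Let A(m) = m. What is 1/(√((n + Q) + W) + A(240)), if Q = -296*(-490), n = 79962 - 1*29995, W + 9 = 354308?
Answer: -40/81951 + √61034/163902 ≈ 0.0010192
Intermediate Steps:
W = 354299 (W = -9 + 354308 = 354299)
n = 49967 (n = 79962 - 29995 = 49967)
Q = 145040
1/(√((n + Q) + W) + A(240)) = 1/(√((49967 + 145040) + 354299) + 240) = 1/(√(195007 + 354299) + 240) = 1/(√549306 + 240) = 1/(3*√61034 + 240) = 1/(240 + 3*√61034)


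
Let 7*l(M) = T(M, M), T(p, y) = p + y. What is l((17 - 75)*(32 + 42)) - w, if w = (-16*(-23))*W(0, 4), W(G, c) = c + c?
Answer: -29192/7 ≈ -4170.3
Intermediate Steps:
W(G, c) = 2*c
l(M) = 2*M/7 (l(M) = (M + M)/7 = (2*M)/7 = 2*M/7)
w = 2944 (w = (-16*(-23))*(2*4) = 368*8 = 2944)
l((17 - 75)*(32 + 42)) - w = 2*((17 - 75)*(32 + 42))/7 - 1*2944 = 2*(-58*74)/7 - 2944 = (2/7)*(-4292) - 2944 = -8584/7 - 2944 = -29192/7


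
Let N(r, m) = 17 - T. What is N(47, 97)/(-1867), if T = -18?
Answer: -35/1867 ≈ -0.018747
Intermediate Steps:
N(r, m) = 35 (N(r, m) = 17 - 1*(-18) = 17 + 18 = 35)
N(47, 97)/(-1867) = 35/(-1867) = 35*(-1/1867) = -35/1867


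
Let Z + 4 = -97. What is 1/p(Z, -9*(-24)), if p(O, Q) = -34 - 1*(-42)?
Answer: 1/8 ≈ 0.12500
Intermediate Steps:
Z = -101 (Z = -4 - 97 = -101)
p(O, Q) = 8 (p(O, Q) = -34 + 42 = 8)
1/p(Z, -9*(-24)) = 1/8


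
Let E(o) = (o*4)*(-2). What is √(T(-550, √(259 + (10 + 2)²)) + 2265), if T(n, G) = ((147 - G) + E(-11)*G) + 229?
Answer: √(2641 + 87*√403) ≈ 66.238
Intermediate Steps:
E(o) = -8*o (E(o) = (4*o)*(-2) = -8*o)
T(n, G) = 376 + 87*G (T(n, G) = ((147 - G) + (-8*(-11))*G) + 229 = ((147 - G) + 88*G) + 229 = (147 + 87*G) + 229 = 376 + 87*G)
√(T(-550, √(259 + (10 + 2)²)) + 2265) = √((376 + 87*√(259 + (10 + 2)²)) + 2265) = √((376 + 87*√(259 + 12²)) + 2265) = √((376 + 87*√(259 + 144)) + 2265) = √((376 + 87*√403) + 2265) = √(2641 + 87*√403)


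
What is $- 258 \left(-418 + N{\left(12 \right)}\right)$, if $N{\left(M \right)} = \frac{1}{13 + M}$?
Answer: $\frac{2695842}{25} \approx 1.0783 \cdot 10^{5}$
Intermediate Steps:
$- 258 \left(-418 + N{\left(12 \right)}\right) = - 258 \left(-418 + \frac{1}{13 + 12}\right) = - 258 \left(-418 + \frac{1}{25}\right) = \left(-258\right) \left(- \frac{10449}{25}\right) = \frac{2695842}{25}$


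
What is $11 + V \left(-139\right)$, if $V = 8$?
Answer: $-1101$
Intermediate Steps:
$11 + V \left(-139\right) = 11 + 8 \left(-139\right) = 11 - 1112 = -1101$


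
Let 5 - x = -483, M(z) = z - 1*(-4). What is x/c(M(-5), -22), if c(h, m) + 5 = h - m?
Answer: 61/2 ≈ 30.500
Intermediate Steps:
M(z) = 4 + z (M(z) = z + 4 = 4 + z)
c(h, m) = -5 + h - m (c(h, m) = -5 + (h - m) = -5 + h - m)
x = 488 (x = 5 - 1*(-483) = 5 + 483 = 488)
x/c(M(-5), -22) = 488/(-5 + (4 - 5) - 1*(-22)) = 488/(-5 - 1 + 22) = 488/16 = 488*(1/16) = 61/2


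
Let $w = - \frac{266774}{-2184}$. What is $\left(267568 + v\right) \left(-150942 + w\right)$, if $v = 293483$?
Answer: $- \frac{30800816618709}{364} \approx -8.4618 \cdot 10^{10}$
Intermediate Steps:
$w = \frac{133387}{1092}$ ($w = \left(-266774\right) \left(- \frac{1}{2184}\right) = \frac{133387}{1092} \approx 122.15$)
$\left(267568 + v\right) \left(-150942 + w\right) = \left(267568 + 293483\right) \left(-150942 + \frac{133387}{1092}\right) = 561051 \left(- \frac{164695277}{1092}\right) = - \frac{30800816618709}{364}$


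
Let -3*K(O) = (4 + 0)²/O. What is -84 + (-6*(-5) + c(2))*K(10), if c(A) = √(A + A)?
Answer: -1516/15 ≈ -101.07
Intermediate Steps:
c(A) = √2*√A (c(A) = √(2*A) = √2*√A)
K(O) = -16/(3*O) (K(O) = -(4 + 0)²/(3*O) = -4²/(3*O) = -16/(3*O))
-84 + (-6*(-5) + c(2))*K(10) = -84 + (-6*(-5) + √2*√2)*(-16/3/10) = -84 + (30 + 2)*(-16/3*⅒) = -84 + 32*(-8/15) = -84 - 256/15 = -1516/15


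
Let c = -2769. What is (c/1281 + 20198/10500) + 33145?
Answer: 10614610039/320250 ≈ 33145.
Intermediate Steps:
(c/1281 + 20198/10500) + 33145 = (-2769/1281 + 20198/10500) + 33145 = (-2769*1/1281 + 20198*(1/10500)) + 33145 = (-923/427 + 10099/5250) + 33145 = -76211/320250 + 33145 = 10614610039/320250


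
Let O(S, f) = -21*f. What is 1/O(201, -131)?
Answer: 1/2751 ≈ 0.00036350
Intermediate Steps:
1/O(201, -131) = 1/(-21*(-131)) = 1/2751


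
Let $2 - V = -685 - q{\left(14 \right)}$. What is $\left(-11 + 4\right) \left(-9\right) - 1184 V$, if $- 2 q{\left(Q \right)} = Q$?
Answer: $-805057$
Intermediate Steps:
$q{\left(Q \right)} = - \frac{Q}{2}$
$V = 680$ ($V = 2 - \left(-685 - \left(- \frac{1}{2}\right) 14\right) = 2 - \left(-685 - -7\right) = 2 - \left(-685 + 7\right) = 2 - -678 = 2 + 678 = 680$)
$\left(-11 + 4\right) \left(-9\right) - 1184 V = \left(-11 + 4\right) \left(-9\right) - 805120 = \left(-7\right) \left(-9\right) - 805120 = 63 - 805120 = -805057$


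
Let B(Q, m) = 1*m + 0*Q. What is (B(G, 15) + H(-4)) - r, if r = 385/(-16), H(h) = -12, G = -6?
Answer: 433/16 ≈ 27.063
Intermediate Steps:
r = -385/16 (r = 385*(-1/16) = -385/16 ≈ -24.063)
B(Q, m) = m (B(Q, m) = m + 0 = m)
(B(G, 15) + H(-4)) - r = (15 - 12) - 1*(-385/16) = 3 + 385/16 = 433/16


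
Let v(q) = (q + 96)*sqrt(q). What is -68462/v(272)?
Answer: -34231*sqrt(17)/12512 ≈ -11.280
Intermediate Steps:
v(q) = sqrt(q)*(96 + q) (v(q) = (96 + q)*sqrt(q) = sqrt(q)*(96 + q))
-68462/v(272) = -68462*sqrt(17)/(68*(96 + 272)) = -68462*sqrt(17)/25024 = -34231*sqrt(17)/12512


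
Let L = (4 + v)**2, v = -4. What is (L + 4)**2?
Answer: 16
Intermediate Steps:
L = 0 (L = (4 - 4)**2 = 0**2 = 0)
(L + 4)**2 = (0 + 4)**2 = 4**2 = 16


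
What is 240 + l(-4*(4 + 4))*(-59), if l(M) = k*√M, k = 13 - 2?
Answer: 240 - 2596*I*√2 ≈ 240.0 - 3671.3*I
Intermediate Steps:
k = 11
l(M) = 11*√M
240 + l(-4*(4 + 4))*(-59) = 240 + (11*√(-4*(4 + 4)))*(-59) = 240 + (11*√(-4*8))*(-59) = 240 + (11*√(-32))*(-59) = 240 + (11*(4*I*√2))*(-59) = 240 + (44*I*√2)*(-59) = 240 - 2596*I*√2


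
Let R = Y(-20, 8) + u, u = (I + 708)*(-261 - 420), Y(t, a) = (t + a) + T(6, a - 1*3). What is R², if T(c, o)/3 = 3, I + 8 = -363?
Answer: 52670250000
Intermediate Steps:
I = -371 (I = -8 - 363 = -371)
T(c, o) = 9 (T(c, o) = 3*3 = 9)
Y(t, a) = 9 + a + t (Y(t, a) = (t + a) + 9 = (a + t) + 9 = 9 + a + t)
u = -229497 (u = (-371 + 708)*(-261 - 420) = 337*(-681) = -229497)
R = -229500 (R = (9 + 8 - 20) - 229497 = -3 - 229497 = -229500)
R² = (-229500)² = 52670250000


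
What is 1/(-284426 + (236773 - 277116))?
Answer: -1/324769 ≈ -3.0791e-6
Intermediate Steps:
1/(-284426 + (236773 - 277116)) = 1/(-284426 - 40343) = 1/(-324769) = -1/324769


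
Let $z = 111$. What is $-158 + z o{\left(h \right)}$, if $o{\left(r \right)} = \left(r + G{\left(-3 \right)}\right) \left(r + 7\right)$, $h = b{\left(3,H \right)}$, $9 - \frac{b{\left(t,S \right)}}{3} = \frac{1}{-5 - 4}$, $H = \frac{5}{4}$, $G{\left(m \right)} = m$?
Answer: $\frac{277729}{3} \approx 92576.0$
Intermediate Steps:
$H = \frac{5}{4}$ ($H = 5 \cdot \frac{1}{4} = \frac{5}{4} \approx 1.25$)
$b{\left(t,S \right)} = \frac{82}{3}$ ($b{\left(t,S \right)} = 27 - \frac{3}{-5 - 4} = 27 - \frac{3}{-9} = 27 - - \frac{1}{3} = 27 + \frac{1}{3} = \frac{82}{3}$)
$h = \frac{82}{3} \approx 27.333$
$o{\left(r \right)} = \left(-3 + r\right) \left(7 + r\right)$ ($o{\left(r \right)} = \left(r - 3\right) \left(r + 7\right) = \left(-3 + r\right) \left(7 + r\right)$)
$-158 + z o{\left(h \right)} = -158 + 111 \left(-21 + \left(\frac{82}{3}\right)^{2} + 4 \cdot \frac{82}{3}\right) = -158 + 111 \left(-21 + \frac{6724}{9} + \frac{328}{3}\right) = -158 + 111 \cdot \frac{7519}{9} = -158 + \frac{278203}{3} = \frac{277729}{3}$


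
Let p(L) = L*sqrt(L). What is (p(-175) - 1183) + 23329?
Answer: 22146 - 875*I*sqrt(7) ≈ 22146.0 - 2315.0*I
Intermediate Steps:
p(L) = L**(3/2)
(p(-175) - 1183) + 23329 = ((-175)**(3/2) - 1183) + 23329 = (-875*I*sqrt(7) - 1183) + 23329 = (-1183 - 875*I*sqrt(7)) + 23329 = 22146 - 875*I*sqrt(7)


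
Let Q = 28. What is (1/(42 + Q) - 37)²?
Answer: 6702921/4900 ≈ 1367.9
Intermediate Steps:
(1/(42 + Q) - 37)² = (1/(42 + 28) - 37)² = (1/70 - 37)² = (-2589/70)² = 6702921/4900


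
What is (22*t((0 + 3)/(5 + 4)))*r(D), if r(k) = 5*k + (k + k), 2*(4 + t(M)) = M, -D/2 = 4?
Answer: 14168/3 ≈ 4722.7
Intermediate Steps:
D = -8 (D = -2*4 = -8)
t(M) = -4 + M/2
r(k) = 7*k (r(k) = 5*k + 2*k = 7*k)
(22*t((0 + 3)/(5 + 4)))*r(D) = (22*(-4 + ((0 + 3)/(5 + 4))/2))*(7*(-8)) = (22*(-4 + (3/9)/2))*(-56) = (22*(-4 + (3*(⅑))/2))*(-56) = (22*(-4 + (½)*(⅓)))*(-56) = (22*(-4 + ⅙))*(-56) = (22*(-23/6))*(-56) = -253/3*(-56) = 14168/3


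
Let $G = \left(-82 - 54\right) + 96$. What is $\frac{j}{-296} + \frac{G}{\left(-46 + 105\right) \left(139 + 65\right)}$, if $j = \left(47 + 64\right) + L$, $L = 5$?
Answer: $- \frac{88001}{222666} \approx -0.39522$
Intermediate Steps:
$G = -40$ ($G = -136 + 96 = -40$)
$j = 116$ ($j = \left(47 + 64\right) + 5 = 111 + 5 = 116$)
$\frac{j}{-296} + \frac{G}{\left(-46 + 105\right) \left(139 + 65\right)} = \frac{116}{-296} - \frac{40}{\left(-46 + 105\right) \left(139 + 65\right)} = 116 \left(- \frac{1}{296}\right) - \frac{40}{59 \cdot 204} = - \frac{29}{74} - \frac{40}{12036} = - \frac{29}{74} - \frac{10}{3009} = - \frac{88001}{222666}$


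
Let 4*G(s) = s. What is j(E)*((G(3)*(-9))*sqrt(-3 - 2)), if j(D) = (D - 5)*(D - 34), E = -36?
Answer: -38745*I*sqrt(5)/2 ≈ -43318.0*I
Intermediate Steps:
G(s) = s/4
j(D) = (-34 + D)*(-5 + D) (j(D) = (-5 + D)*(-34 + D) = (-34 + D)*(-5 + D))
j(E)*((G(3)*(-9))*sqrt(-3 - 2)) = (170 + (-36)**2 - 39*(-36))*((((1/4)*3)*(-9))*sqrt(-3 - 2)) = (170 + 1296 + 1404)*(((3/4)*(-9))*sqrt(-5)) = 2870*(-27*I*sqrt(5)/4) = -38745*I*sqrt(5)/2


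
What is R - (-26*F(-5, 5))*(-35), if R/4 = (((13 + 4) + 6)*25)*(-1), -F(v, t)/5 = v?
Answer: -25050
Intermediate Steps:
F(v, t) = -5*v
R = -2300 (R = 4*((((13 + 4) + 6)*25)*(-1)) = 4*(((17 + 6)*25)*(-1)) = 4*((23*25)*(-1)) = 4*(575*(-1)) = 4*(-575) = -2300)
R - (-26*F(-5, 5))*(-35) = -2300 - (-(-130)*(-5))*(-35) = -2300 - (-26*25)*(-35) = -2300 - (-650)*(-35) = -2300 - 1*22750 = -2300 - 22750 = -25050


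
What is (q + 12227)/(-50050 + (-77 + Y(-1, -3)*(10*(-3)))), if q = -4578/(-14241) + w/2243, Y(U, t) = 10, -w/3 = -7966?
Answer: -130304105891/536922541467 ≈ -0.24269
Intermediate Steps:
w = 23898 (w = -3*(-7966) = 23898)
q = 116866624/10647521 (q = -4578/(-14241) + 23898/2243 = -4578*(-1/14241) + 23898*(1/2243) = 1526/4747 + 23898/2243 = 116866624/10647521 ≈ 10.976)
(q + 12227)/(-50050 + (-77 + Y(-1, -3)*(10*(-3)))) = (116866624/10647521 + 12227)/(-50050 + (-77 + 10*(10*(-3)))) = 130304105891/(10647521*(-50050 + (-77 + 10*(-30)))) = 130304105891/(10647521*(-50050 + (-77 - 300))) = 130304105891/(10647521*(-50050 - 377)) = (130304105891/10647521)/(-50427) = (130304105891/10647521)*(-1/50427) = -130304105891/536922541467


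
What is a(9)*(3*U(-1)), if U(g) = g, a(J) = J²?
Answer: -243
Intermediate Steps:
a(9)*(3*U(-1)) = 9²*(3*(-1)) = 81*(-3) = -243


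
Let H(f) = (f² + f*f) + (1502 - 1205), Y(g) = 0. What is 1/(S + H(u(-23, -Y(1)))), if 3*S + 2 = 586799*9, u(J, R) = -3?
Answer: 3/5282134 ≈ 5.6795e-7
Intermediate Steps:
S = 5281189/3 (S = -⅔ + (586799*9)/3 = -⅔ + (⅓)*5281191 = -⅔ + 1760397 = 5281189/3 ≈ 1.7604e+6)
H(f) = 297 + 2*f² (H(f) = (f² + f²) + 297 = 2*f² + 297 = 297 + 2*f²)
1/(S + H(u(-23, -Y(1)))) = 1/(5281189/3 + (297 + 2*(-3)²)) = 1/(5281189/3 + (297 + 2*9)) = 1/(5281189/3 + (297 + 18)) = 1/(5281189/3 + 315) = 1/(5282134/3) = 3/5282134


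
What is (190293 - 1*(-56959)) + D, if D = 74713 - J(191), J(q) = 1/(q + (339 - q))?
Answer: 109146134/339 ≈ 3.2197e+5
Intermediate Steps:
J(q) = 1/339
D = 25327706/339 (D = 74713 - 1*1/339 = 74713 - 1/339 = 25327706/339 ≈ 74713.)
(190293 - 1*(-56959)) + D = (190293 - 1*(-56959)) + 25327706/339 = (190293 + 56959) + 25327706/339 = 247252 + 25327706/339 = 109146134/339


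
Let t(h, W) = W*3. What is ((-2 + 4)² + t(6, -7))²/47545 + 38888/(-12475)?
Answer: -369064937/118624775 ≈ -3.1112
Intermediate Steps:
t(h, W) = 3*W
((-2 + 4)² + t(6, -7))²/47545 + 38888/(-12475) = ((-2 + 4)² + 3*(-7))²/47545 + 38888/(-12475) = (2² - 21)²*(1/47545) + 38888*(-1/12475) = (4 - 21)²*(1/47545) - 38888/12475 = (-17)²*(1/47545) - 38888/12475 = 289*(1/47545) - 38888/12475 = 289/47545 - 38888/12475 = -369064937/118624775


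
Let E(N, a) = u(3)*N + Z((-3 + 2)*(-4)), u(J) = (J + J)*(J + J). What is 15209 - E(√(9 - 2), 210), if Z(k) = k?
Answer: 15205 - 36*√7 ≈ 15110.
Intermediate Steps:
u(J) = 4*J² (u(J) = (2*J)*(2*J) = 4*J²)
E(N, a) = 4 + 36*N (E(N, a) = (4*3²)*N + (-3 + 2)*(-4) = (4*9)*N - 1*(-4) = 36*N + 4 = 4 + 36*N)
15209 - E(√(9 - 2), 210) = 15209 - (4 + 36*√(9 - 2)) = 15209 - (4 + 36*√7) = 15209 + (-4 - 36*√7) = 15205 - 36*√7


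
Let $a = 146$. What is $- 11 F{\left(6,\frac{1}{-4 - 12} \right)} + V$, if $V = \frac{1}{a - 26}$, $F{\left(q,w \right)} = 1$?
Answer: $- \frac{1319}{120} \approx -10.992$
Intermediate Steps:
$V = \frac{1}{120}$ ($V = \frac{1}{146 - 26} = \frac{1}{120} \approx 0.0083333$)
$- 11 F{\left(6,\frac{1}{-4 - 12} \right)} + V = \left(-11\right) 1 + \frac{1}{120} = -11 + \frac{1}{120} = - \frac{1319}{120}$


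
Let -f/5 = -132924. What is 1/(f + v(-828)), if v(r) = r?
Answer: 1/663792 ≈ 1.5065e-6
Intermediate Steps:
f = 664620 (f = -5*(-132924) = 664620)
1/(f + v(-828)) = 1/(664620 - 828) = 1/663792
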